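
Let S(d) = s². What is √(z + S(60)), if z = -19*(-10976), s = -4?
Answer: 4*√13035 ≈ 456.68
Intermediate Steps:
S(d) = 16 (S(d) = (-4)² = 16)
z = 208544
√(z + S(60)) = √(208544 + 16) = √208560 = 4*√13035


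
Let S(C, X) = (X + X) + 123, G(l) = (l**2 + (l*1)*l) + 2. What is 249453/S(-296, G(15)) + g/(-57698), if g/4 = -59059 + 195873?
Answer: 6915453641/29627923 ≈ 233.41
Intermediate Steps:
g = 547256 (g = 4*(-59059 + 195873) = 4*136814 = 547256)
G(l) = 2 + 2*l**2 (G(l) = (l**2 + l*l) + 2 = (l**2 + l**2) + 2 = 2*l**2 + 2 = 2 + 2*l**2)
S(C, X) = 123 + 2*X (S(C, X) = 2*X + 123 = 123 + 2*X)
249453/S(-296, G(15)) + g/(-57698) = 249453/(123 + 2*(2 + 2*15**2)) + 547256/(-57698) = 249453/(123 + 2*(2 + 2*225)) + 547256*(-1/57698) = 249453/(123 + 2*(2 + 450)) - 273628/28849 = 249453/(123 + 2*452) - 273628/28849 = 249453/(123 + 904) - 273628/28849 = 249453/1027 - 273628/28849 = 6915453641/29627923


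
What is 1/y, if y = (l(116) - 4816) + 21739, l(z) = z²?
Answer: 1/30379 ≈ 3.2917e-5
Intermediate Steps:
y = 30379 (y = (116² - 4816) + 21739 = (13456 - 4816) + 21739 = 8640 + 21739 = 30379)
1/y = 1/30379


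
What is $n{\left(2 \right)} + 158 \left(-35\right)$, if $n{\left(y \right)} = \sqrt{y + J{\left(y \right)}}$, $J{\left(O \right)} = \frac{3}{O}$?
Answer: $-5530 + \frac{\sqrt{14}}{2} \approx -5528.1$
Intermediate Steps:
$n{\left(y \right)} = \sqrt{y + \frac{3}{y}}$
$n{\left(2 \right)} + 158 \left(-35\right) = \sqrt{2 + \frac{3}{2}} + 158 \left(-35\right) = \sqrt{2 + 3 \cdot \frac{1}{2}} - 5530 = \sqrt{2 + \frac{3}{2}} - 5530 = \sqrt{\frac{7}{2}} - 5530 = \frac{\sqrt{14}}{2} - 5530 = -5530 + \frac{\sqrt{14}}{2}$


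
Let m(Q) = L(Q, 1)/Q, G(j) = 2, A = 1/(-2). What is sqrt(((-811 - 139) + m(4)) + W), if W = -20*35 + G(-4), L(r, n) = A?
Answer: 3*I*sqrt(2930)/4 ≈ 40.597*I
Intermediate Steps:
A = -1/2 (A = 1*(-1/2) = -1/2 ≈ -0.50000)
L(r, n) = -1/2
W = -698 (W = -20*35 + 2 = -700 + 2 = -698)
m(Q) = -1/(2*Q)
sqrt(((-811 - 139) + m(4)) + W) = sqrt(((-811 - 139) - 1/2/4) - 698) = sqrt((-950 - 1/2*1/4) - 698) = sqrt((-950 - 1/8) - 698) = sqrt(-7601/8 - 698) = sqrt(-13185/8) = 3*I*sqrt(2930)/4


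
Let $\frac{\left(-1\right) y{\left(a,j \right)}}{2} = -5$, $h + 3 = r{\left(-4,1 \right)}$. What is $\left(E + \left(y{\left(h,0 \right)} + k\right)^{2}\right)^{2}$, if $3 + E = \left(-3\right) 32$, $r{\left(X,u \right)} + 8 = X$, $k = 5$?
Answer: $15876$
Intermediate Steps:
$r{\left(X,u \right)} = -8 + X$
$h = -15$ ($h = -3 - 12 = -15$)
$y{\left(a,j \right)} = 10$ ($y{\left(a,j \right)} = \left(-2\right) \left(-5\right) = 10$)
$E = -99$ ($E = -3 - 96 = -99$)
$\left(E + \left(y{\left(h,0 \right)} + k\right)^{2}\right)^{2} = \left(-99 + \left(10 + 5\right)^{2}\right)^{2} = \left(-99 + 15^{2}\right)^{2} = \left(-99 + 225\right)^{2} = 126^{2} = 15876$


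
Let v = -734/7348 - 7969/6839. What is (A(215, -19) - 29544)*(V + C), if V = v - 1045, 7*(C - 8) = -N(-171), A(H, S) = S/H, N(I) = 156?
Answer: 169267000850298531/5402194490 ≈ 3.1333e+7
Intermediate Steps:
v = -31788019/25126486 (v = -734*1/7348 - 7969*1/6839 = -367/3674 - 7969/6839 = -31788019/25126486 ≈ -1.2651)
C = -100/7 (C = 8 + (-1*156)/7 = 8 + (1/7)*(-156) = 8 - 156/7 = -100/7 ≈ -14.286)
V = -26288965889/25126486 (V = -31788019/25126486 - 1045 = -26288965889/25126486 ≈ -1046.3)
(A(215, -19) - 29544)*(V + C) = (-19/215 - 29544)*(-26288965889/25126486 - 100/7) = (-19*1/215 - 29544)*(-26647915689/25126486) = (-19/215 - 29544)*(-26647915689/25126486) = -6351979/215*(-26647915689/25126486) = 169267000850298531/5402194490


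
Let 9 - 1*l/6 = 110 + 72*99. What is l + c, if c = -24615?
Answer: -67989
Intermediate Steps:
l = -43374 (l = 54 - 6*(110 + 72*99) = 54 - 6*(110 + 7128) = 54 - 6*7238 = 54 - 43428 = -43374)
l + c = -43374 - 24615 = -67989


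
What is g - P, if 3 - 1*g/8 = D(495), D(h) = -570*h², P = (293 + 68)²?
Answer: 1117183703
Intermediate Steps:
P = 130321 (P = 361² = 130321)
g = 1117314024 (g = 24 - (-4560)*495² = 24 - (-4560)*245025 = 24 - 8*(-139664250) = 24 + 1117314000 = 1117314024)
g - P = 1117314024 - 1*130321 = 1117314024 - 130321 = 1117183703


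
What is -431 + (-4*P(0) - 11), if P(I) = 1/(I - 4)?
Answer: -441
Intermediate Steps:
P(I) = 1/(-4 + I)
-431 + (-4*P(0) - 11) = -431 + (-4/(-4 + 0) - 11) = -431 + (-4/(-4) - 11) = -431 + (-4*(-¼) - 11) = -431 + (1 - 11) = -431 - 10 = -441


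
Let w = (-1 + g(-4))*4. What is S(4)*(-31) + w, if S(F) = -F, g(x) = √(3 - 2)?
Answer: 124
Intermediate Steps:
g(x) = 1 (g(x) = √1 = 1)
w = 0 (w = (-1 + 1)*4 = 0*4 = 0)
S(4)*(-31) + w = -1*4*(-31) + 0 = -4*(-31) + 0 = 124 + 0 = 124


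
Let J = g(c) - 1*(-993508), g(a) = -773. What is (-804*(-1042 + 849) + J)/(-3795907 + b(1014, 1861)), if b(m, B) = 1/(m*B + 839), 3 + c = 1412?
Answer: -94222851737/311576793650 ≈ -0.30241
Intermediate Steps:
c = 1409 (c = -3 + 1412 = 1409)
b(m, B) = 1/(839 + B*m) (b(m, B) = 1/(B*m + 839) = 1/(839 + B*m))
J = 992735 (J = -773 - 1*(-993508) = -773 + 993508 = 992735)
(-804*(-1042 + 849) + J)/(-3795907 + b(1014, 1861)) = (-804*(-1042 + 849) + 992735)/(-3795907 + 1/(839 + 1861*1014)) = (-804*(-193) + 992735)/(-3795907 + 1/(839 + 1887054)) = (155172 + 992735)/(-3795907 + 1/1887893) = 1147907/(-3795907 + 1/1887893) = 1147907/(-7166266253950/1887893) = 1147907*(-1887893/7166266253950) = -94222851737/311576793650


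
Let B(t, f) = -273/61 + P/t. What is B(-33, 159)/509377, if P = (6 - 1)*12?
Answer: -4223/341791967 ≈ -1.2355e-5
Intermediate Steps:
P = 60 (P = 5*12 = 60)
B(t, f) = -273/61 + 60/t
B(-33, 159)/509377 = (-273/61 + 60/(-33))/509377 = (-273/61 + 60*(-1/33))*(1/509377) = (-273/61 - 20/11)*(1/509377) = -4223/671*1/509377 = -4223/341791967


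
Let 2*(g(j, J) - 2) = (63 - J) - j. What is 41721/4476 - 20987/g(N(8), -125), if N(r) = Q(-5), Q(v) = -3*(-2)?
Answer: -968363/4476 ≈ -216.35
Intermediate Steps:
Q(v) = 6
N(r) = 6
g(j, J) = 67/2 - J/2 - j/2 (g(j, J) = 2 + ((63 - J) - j)/2 = 2 + (63 - J - j)/2 = 2 + (63/2 - J/2 - j/2) = 67/2 - J/2 - j/2)
41721/4476 - 20987/g(N(8), -125) = 41721/4476 - 20987/(67/2 - ½*(-125) - ½*6) = 41721*(1/4476) - 20987/(67/2 + 125/2 - 3) = 13907/1492 - 20987/93 = 13907/1492 - 20987*1/93 = 13907/1492 - 677/3 = -968363/4476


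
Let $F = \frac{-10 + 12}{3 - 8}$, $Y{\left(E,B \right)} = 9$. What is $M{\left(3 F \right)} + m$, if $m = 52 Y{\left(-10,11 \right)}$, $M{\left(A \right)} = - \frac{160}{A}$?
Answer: $\frac{1804}{3} \approx 601.33$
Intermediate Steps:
$F = - \frac{2}{5}$ ($F = \frac{2}{-5} = 2 \left(- \frac{1}{5}\right) = - \frac{2}{5} \approx -0.4$)
$m = 468$ ($m = 52 \cdot 9 = 468$)
$M{\left(3 F \right)} + m = - \frac{160}{3 \left(- \frac{2}{5}\right)} + 468 = - \frac{160}{- \frac{6}{5}} + 468 = \left(-160\right) \left(- \frac{5}{6}\right) + 468 = \frac{400}{3} + 468 = \frac{1804}{3}$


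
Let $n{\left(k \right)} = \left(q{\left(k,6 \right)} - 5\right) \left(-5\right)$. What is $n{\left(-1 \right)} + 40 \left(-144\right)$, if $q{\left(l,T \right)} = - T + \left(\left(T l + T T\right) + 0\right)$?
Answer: $-5855$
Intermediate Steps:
$q{\left(l,T \right)} = T^{2} - T + T l$ ($q{\left(l,T \right)} = - T + \left(\left(T l + T^{2}\right) + 0\right) = - T + \left(\left(T^{2} + T l\right) + 0\right) = - T + \left(T^{2} + T l\right) = T^{2} - T + T l$)
$n{\left(k \right)} = -125 - 30 k$ ($n{\left(k \right)} = \left(6 \left(-1 + 6 + k\right) - 5\right) \left(-5\right) = \left(6 \left(5 + k\right) - 5\right) \left(-5\right) = \left(\left(30 + 6 k\right) - 5\right) \left(-5\right) = \left(25 + 6 k\right) \left(-5\right) = -125 - 30 k$)
$n{\left(-1 \right)} + 40 \left(-144\right) = \left(-125 - -30\right) + 40 \left(-144\right) = \left(-125 + 30\right) - 5760 = -95 - 5760 = -5855$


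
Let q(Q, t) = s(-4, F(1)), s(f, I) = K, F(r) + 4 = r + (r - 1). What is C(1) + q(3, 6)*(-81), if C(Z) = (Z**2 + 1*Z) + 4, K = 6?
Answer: -480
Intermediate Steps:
C(Z) = 4 + Z + Z**2 (C(Z) = (Z**2 + Z) + 4 = (Z + Z**2) + 4 = 4 + Z + Z**2)
F(r) = -5 + 2*r (F(r) = -4 + (r + (r - 1)) = -4 + (r + (-1 + r)) = -4 + (-1 + 2*r) = -5 + 2*r)
s(f, I) = 6
q(Q, t) = 6
C(1) + q(3, 6)*(-81) = (4 + 1 + 1**2) + 6*(-81) = (4 + 1 + 1) - 486 = 6 - 486 = -480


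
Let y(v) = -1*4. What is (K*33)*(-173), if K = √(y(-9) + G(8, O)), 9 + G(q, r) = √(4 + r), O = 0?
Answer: -5709*I*√11 ≈ -18935.0*I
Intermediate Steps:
y(v) = -4
G(q, r) = -9 + √(4 + r)
K = I*√11 (K = √(-4 + (-9 + √(4 + 0))) = √(-4 + (-9 + √4)) = √(-4 + (-9 + 2)) = √(-4 - 7) = √(-11) = I*√11 ≈ 3.3166*I)
(K*33)*(-173) = ((I*√11)*33)*(-173) = (33*I*√11)*(-173) = -5709*I*√11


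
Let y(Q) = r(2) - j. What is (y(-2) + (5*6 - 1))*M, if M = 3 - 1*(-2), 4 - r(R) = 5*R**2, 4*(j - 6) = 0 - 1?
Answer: 145/4 ≈ 36.250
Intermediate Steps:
j = 23/4 (j = 6 + (0 - 1)/4 = 6 + (1/4)*(-1) = 6 - 1/4 = 23/4 ≈ 5.7500)
r(R) = 4 - 5*R**2
M = 5 (M = 3 + 2 = 5)
y(Q) = -87/4 (y(Q) = (4 - 5*2**2) - 1*23/4 = (4 - 5*4) - 23/4 = (4 - 20) - 23/4 = -16 - 23/4 = -87/4)
(y(-2) + (5*6 - 1))*M = (-87/4 + (5*6 - 1))*5 = (-87/4 + (30 - 1))*5 = (-87/4 + 29)*5 = (29/4)*5 = 145/4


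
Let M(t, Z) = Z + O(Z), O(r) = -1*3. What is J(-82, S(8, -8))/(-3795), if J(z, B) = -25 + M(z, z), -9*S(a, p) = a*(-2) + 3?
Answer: 2/69 ≈ 0.028986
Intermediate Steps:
O(r) = -3
S(a, p) = -⅓ + 2*a/9 (S(a, p) = -(a*(-2) + 3)/9 = -(-2*a + 3)/9 = -(3 - 2*a)/9 = -⅓ + 2*a/9)
M(t, Z) = -3 + Z (M(t, Z) = Z - 3 = -3 + Z)
J(z, B) = -28 + z (J(z, B) = -25 + (-3 + z) = -28 + z)
J(-82, S(8, -8))/(-3795) = (-28 - 82)/(-3795) = -110*(-1/3795) = 2/69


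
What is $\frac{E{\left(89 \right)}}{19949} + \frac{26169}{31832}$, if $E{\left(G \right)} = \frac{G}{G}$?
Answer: $\frac{522077213}{635016568} \approx 0.82215$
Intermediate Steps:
$E{\left(G \right)} = 1$
$\frac{E{\left(89 \right)}}{19949} + \frac{26169}{31832} = 1 \cdot \frac{1}{19949} + \frac{26169}{31832} = 1 \cdot \frac{1}{19949} + 26169 \cdot \frac{1}{31832} = \frac{1}{19949} + \frac{26169}{31832} = \frac{522077213}{635016568}$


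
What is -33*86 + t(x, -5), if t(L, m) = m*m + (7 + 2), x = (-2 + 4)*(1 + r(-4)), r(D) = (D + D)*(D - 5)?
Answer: -2804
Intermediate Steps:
r(D) = 2*D*(-5 + D) (r(D) = (2*D)*(-5 + D) = 2*D*(-5 + D))
x = 146 (x = (-2 + 4)*(1 + 2*(-4)*(-5 - 4)) = 2*(1 + 2*(-4)*(-9)) = 2*(1 + 72) = 2*73 = 146)
t(L, m) = 9 + m**2 (t(L, m) = m**2 + 9 = 9 + m**2)
-33*86 + t(x, -5) = -33*86 + (9 + (-5)**2) = -2838 + (9 + 25) = -2838 + 34 = -2804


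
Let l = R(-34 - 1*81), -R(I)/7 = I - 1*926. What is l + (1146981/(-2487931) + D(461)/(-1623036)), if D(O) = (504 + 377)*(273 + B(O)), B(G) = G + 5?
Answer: 29421436121322847/4038001578516 ≈ 7286.1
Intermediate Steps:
R(I) = 6482 - 7*I (R(I) = -7*(I - 1*926) = -7*(I - 926) = -7*(-926 + I) = 6482 - 7*I)
B(G) = 5 + G
D(O) = 244918 + 881*O (D(O) = (504 + 377)*(273 + (5 + O)) = 881*(278 + O) = 244918 + 881*O)
l = 7287 (l = 6482 - 7*(-34 - 1*81) = 6482 - 7*(-34 - 81) = 6482 - 7*(-115) = 6482 + 805 = 7287)
l + (1146981/(-2487931) + D(461)/(-1623036)) = 7287 + (1146981/(-2487931) + (244918 + 881*461)/(-1623036)) = 7287 + (1146981*(-1/2487931) + (244918 + 406141)*(-1/1623036)) = 7287 + (-1146981/2487931 + 651059*(-1/1623036)) = 7287 + (-1146981/2487931 - 651059/1623036) = 7287 - 3481381323245/4038001578516 = 29421436121322847/4038001578516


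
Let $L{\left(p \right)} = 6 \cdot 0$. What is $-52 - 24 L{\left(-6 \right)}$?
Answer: $-52$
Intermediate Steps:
$L{\left(p \right)} = 0$
$-52 - 24 L{\left(-6 \right)} = -52 - 0 = -52 + 0 = -52$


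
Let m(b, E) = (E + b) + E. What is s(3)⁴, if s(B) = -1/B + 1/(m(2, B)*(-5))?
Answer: 3418801/207360000 ≈ 0.016487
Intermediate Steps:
m(b, E) = b + 2*E
s(B) = -1/B - 1/(5*(2 + 2*B)) (s(B) = -1/B + 1/((2 + 2*B)*(-5)) = -1/B - ⅕/(2 + 2*B) = -1/B - 1/(5*(2 + 2*B)))
s(3)⁴ = ((⅒)*(-10 - 11*3)/(3*(1 + 3)))⁴ = ((⅒)*(⅓)*(-10 - 33)/4)⁴ = ((⅒)*(⅓)*(¼)*(-43))⁴ = (-43/120)⁴ = 3418801/207360000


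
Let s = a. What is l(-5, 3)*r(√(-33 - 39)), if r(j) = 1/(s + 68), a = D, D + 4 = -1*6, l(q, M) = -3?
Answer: -3/58 ≈ -0.051724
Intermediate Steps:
D = -10 (D = -4 - 1*6 = -4 - 6 = -10)
a = -10
s = -10
r(j) = 1/58 (r(j) = 1/(-10 + 68) = 1/58)
l(-5, 3)*r(√(-33 - 39)) = -3*1/58 = -3/58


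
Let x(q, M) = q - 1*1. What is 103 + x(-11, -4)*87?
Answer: -941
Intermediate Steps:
x(q, M) = -1 + q (x(q, M) = q - 1 = -1 + q)
103 + x(-11, -4)*87 = 103 + (-1 - 11)*87 = 103 - 12*87 = 103 - 1044 = -941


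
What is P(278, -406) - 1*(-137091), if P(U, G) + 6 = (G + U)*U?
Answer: 101501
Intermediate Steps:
P(U, G) = -6 + U*(G + U) (P(U, G) = -6 + (G + U)*U = -6 + U*(G + U))
P(278, -406) - 1*(-137091) = (-6 + 278**2 - 406*278) - 1*(-137091) = (-6 + 77284 - 112868) + 137091 = -35590 + 137091 = 101501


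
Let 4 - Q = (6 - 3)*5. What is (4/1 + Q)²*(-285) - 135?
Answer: -14100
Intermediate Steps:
Q = -11 (Q = 4 - (6 - 3)*5 = 4 - 3*5 = 4 - 1*15 = 4 - 15 = -11)
(4/1 + Q)²*(-285) - 135 = (4/1 - 11)²*(-285) - 135 = (4*1 - 11)²*(-285) - 135 = (4 - 11)²*(-285) - 135 = (-7)²*(-285) - 135 = 49*(-285) - 135 = -13965 - 135 = -14100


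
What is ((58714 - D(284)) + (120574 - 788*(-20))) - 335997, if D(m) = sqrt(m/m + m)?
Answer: -140949 - sqrt(285) ≈ -1.4097e+5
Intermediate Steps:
D(m) = sqrt(1 + m)
((58714 - D(284)) + (120574 - 788*(-20))) - 335997 = ((58714 - sqrt(1 + 284)) + (120574 - 788*(-20))) - 335997 = ((58714 - sqrt(285)) + (120574 - 1*(-15760))) - 335997 = ((58714 - sqrt(285)) + (120574 + 15760)) - 335997 = ((58714 - sqrt(285)) + 136334) - 335997 = (195048 - sqrt(285)) - 335997 = -140949 - sqrt(285)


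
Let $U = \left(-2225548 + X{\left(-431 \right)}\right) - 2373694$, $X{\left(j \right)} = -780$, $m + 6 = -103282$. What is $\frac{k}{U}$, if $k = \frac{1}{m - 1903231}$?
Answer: $\frac{1}{9230031543418} \approx 1.0834 \cdot 10^{-13}$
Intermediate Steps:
$m = -103288$ ($m = -6 - 103282 = -103288$)
$k = - \frac{1}{2006519}$ ($k = \frac{1}{-103288 - 1903231} = \frac{1}{-2006519} = - \frac{1}{2006519} \approx -4.9838 \cdot 10^{-7}$)
$U = -4600022$ ($U = \left(-2225548 - 780\right) - 2373694 = -2226328 - 2373694 = -4600022$)
$\frac{k}{U} = - \frac{1}{2006519 \left(-4600022\right)} = \left(- \frac{1}{2006519}\right) \left(- \frac{1}{4600022}\right) = \frac{1}{9230031543418}$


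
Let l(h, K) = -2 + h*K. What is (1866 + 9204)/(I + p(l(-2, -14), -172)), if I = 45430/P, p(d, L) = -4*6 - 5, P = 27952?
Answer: -154714320/382589 ≈ -404.39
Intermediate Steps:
l(h, K) = -2 + K*h
p(d, L) = -29 (p(d, L) = -24 - 5 = -29)
I = 22715/13976 (I = 45430/27952 = 45430*(1/27952) = 22715/13976 ≈ 1.6253)
(1866 + 9204)/(I + p(l(-2, -14), -172)) = (1866 + 9204)/(22715/13976 - 29) = 11070/(-382589/13976) = 11070*(-13976/382589) = -154714320/382589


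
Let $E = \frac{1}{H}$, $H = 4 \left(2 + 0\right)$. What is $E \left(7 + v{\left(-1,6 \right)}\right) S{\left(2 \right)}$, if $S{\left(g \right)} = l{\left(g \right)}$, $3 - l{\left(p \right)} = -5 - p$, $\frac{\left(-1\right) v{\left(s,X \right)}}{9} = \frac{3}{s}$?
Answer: $\frac{85}{2} \approx 42.5$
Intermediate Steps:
$v{\left(s,X \right)} = - \frac{27}{s}$ ($v{\left(s,X \right)} = - 9 \frac{3}{s} = - \frac{27}{s}$)
$H = 8$ ($H = 4 \cdot 2 = 8$)
$E = \frac{1}{8} \approx 0.125$
$l{\left(p \right)} = 8 + p$ ($l{\left(p \right)} = 3 - \left(-5 - p\right) = 3 + \left(5 + p\right) = 8 + p$)
$S{\left(g \right)} = 8 + g$
$E \left(7 + v{\left(-1,6 \right)}\right) S{\left(2 \right)} = \frac{7 - \frac{27}{-1}}{8} \left(8 + 2\right) = \frac{7 - -27}{8} \cdot 10 = \frac{7 + 27}{8} \cdot 10 = \frac{1}{8} \cdot 34 \cdot 10 = \frac{17}{4} \cdot 10 = \frac{85}{2}$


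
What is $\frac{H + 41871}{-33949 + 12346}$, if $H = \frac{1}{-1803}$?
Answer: $- \frac{75493412}{38950209} \approx -1.9382$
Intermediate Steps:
$H = - \frac{1}{1803} \approx -0.00055463$
$\frac{H + 41871}{-33949 + 12346} = \frac{- \frac{1}{1803} + 41871}{-33949 + 12346} = \frac{75493412}{1803 \left(-21603\right)} = \frac{75493412}{1803} \left(- \frac{1}{21603}\right) = - \frac{75493412}{38950209}$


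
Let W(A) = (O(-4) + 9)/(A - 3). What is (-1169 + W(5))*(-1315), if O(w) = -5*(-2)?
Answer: 3049485/2 ≈ 1.5247e+6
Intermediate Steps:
O(w) = 10
W(A) = 19/(-3 + A) (W(A) = (10 + 9)/(A - 3) = 19/(-3 + A))
(-1169 + W(5))*(-1315) = (-1169 + 19/(-3 + 5))*(-1315) = (-1169 + 19/2)*(-1315) = -2319/2*(-1315) = 3049485/2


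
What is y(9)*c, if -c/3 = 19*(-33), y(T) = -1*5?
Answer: -9405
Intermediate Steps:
y(T) = -5
c = 1881 (c = -57*(-33) = -3*(-627) = 1881)
y(9)*c = -5*1881 = -9405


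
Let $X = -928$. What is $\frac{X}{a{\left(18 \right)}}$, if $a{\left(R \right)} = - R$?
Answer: $\frac{464}{9} \approx 51.556$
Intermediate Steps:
$\frac{X}{a{\left(18 \right)}} = - \frac{928}{\left(-1\right) 18} = - \frac{928}{-18} = \left(-928\right) \left(- \frac{1}{18}\right) = \frac{464}{9}$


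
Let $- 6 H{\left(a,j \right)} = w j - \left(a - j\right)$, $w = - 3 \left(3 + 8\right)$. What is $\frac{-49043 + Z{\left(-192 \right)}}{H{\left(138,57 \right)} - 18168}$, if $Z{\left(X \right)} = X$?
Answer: $\frac{49235}{17841} \approx 2.7597$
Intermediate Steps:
$w = -33$ ($w = \left(-3\right) 11 = -33$)
$H{\left(a,j \right)} = \frac{a}{6} + \frac{16 j}{3}$ ($H{\left(a,j \right)} = - \frac{- 33 j - \left(a - j\right)}{6} = - \frac{- a - 32 j}{6} = \frac{a}{6} + \frac{16 j}{3}$)
$\frac{-49043 + Z{\left(-192 \right)}}{H{\left(138,57 \right)} - 18168} = \frac{-49043 - 192}{\left(\frac{1}{6} \cdot 138 + \frac{16}{3} \cdot 57\right) - 18168} = - \frac{49235}{\left(23 + 304\right) - 18168} = - \frac{49235}{327 - 18168} = - \frac{49235}{-17841} = \left(-49235\right) \left(- \frac{1}{17841}\right) = \frac{49235}{17841}$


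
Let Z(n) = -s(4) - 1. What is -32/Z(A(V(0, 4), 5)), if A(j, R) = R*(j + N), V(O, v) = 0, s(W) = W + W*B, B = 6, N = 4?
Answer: 32/29 ≈ 1.1034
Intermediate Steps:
s(W) = 7*W (s(W) = W + W*6 = W + 6*W = 7*W)
A(j, R) = R*(4 + j) (A(j, R) = R*(j + 4) = R*(4 + j))
Z(n) = -29 (Z(n) = -7*4 - 1 = -1*28 - 1 = -28 - 1 = -29)
-32/Z(A(V(0, 4), 5)) = -32/(-29) = -32*(-1/29) = 32/29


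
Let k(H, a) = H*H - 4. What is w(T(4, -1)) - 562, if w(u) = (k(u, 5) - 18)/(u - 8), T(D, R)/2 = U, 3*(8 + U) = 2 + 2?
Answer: -54653/96 ≈ -569.30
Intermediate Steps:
U = -20/3 (U = -8 + (2 + 2)/3 = -8 + (⅓)*4 = -8 + 4/3 = -20/3 ≈ -6.6667)
T(D, R) = -40/3 (T(D, R) = 2*(-20/3) = -40/3)
k(H, a) = -4 + H² (k(H, a) = H² - 4 = -4 + H²)
w(u) = (-22 + u²)/(-8 + u) (w(u) = ((-4 + u²) - 18)/(u - 8) = (-22 + u²)/(-8 + u))
w(T(4, -1)) - 562 = (-22 + (-40/3)²)/(-8 - 40/3) - 562 = (-22 + 1600/9)/(-64/3) - 562 = -3/64*1402/9 - 562 = -701/96 - 562 = -54653/96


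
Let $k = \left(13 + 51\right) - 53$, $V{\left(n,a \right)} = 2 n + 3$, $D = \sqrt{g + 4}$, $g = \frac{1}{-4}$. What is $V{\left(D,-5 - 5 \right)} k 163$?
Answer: $5379 + 1793 \sqrt{15} \approx 12323.0$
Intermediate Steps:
$g = - \frac{1}{4} \approx -0.25$
$D = \frac{\sqrt{15}}{2}$ ($D = \sqrt{- \frac{1}{4} + 4} = \sqrt{\frac{15}{4}} = \frac{\sqrt{15}}{2} \approx 1.9365$)
$V{\left(n,a \right)} = 3 + 2 n$
$k = 11$ ($k = 64 - 53 = 11$)
$V{\left(D,-5 - 5 \right)} k 163 = \left(3 + 2 \frac{\sqrt{15}}{2}\right) 11 \cdot 163 = \left(3 + \sqrt{15}\right) 11 \cdot 163 = \left(33 + 11 \sqrt{15}\right) 163 = 5379 + 1793 \sqrt{15}$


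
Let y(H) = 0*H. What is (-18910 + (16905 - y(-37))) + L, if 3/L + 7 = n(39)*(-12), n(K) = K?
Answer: -952378/475 ≈ -2005.0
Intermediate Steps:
y(H) = 0
L = -3/475 (L = 3/(-7 + 39*(-12)) = 3/(-7 - 468) = 3/(-475) = 3*(-1/475) = -3/475 ≈ -0.0063158)
(-18910 + (16905 - y(-37))) + L = (-18910 + (16905 - 1*0)) - 3/475 = (-18910 + (16905 + 0)) - 3/475 = (-18910 + 16905) - 3/475 = -2005 - 3/475 = -952378/475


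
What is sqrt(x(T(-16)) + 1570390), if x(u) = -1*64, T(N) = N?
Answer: sqrt(1570326) ≈ 1253.1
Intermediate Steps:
x(u) = -64
sqrt(x(T(-16)) + 1570390) = sqrt(-64 + 1570390) = sqrt(1570326)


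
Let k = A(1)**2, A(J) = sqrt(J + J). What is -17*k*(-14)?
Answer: 476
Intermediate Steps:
A(J) = sqrt(2)*sqrt(J) (A(J) = sqrt(2*J) = sqrt(2)*sqrt(J))
k = 2 (k = (sqrt(2)*sqrt(1))**2 = (sqrt(2)*1)**2 = (sqrt(2))**2 = 2)
-17*k*(-14) = -17*2*(-14) = -34*(-14) = 476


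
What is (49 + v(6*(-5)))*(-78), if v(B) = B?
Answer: -1482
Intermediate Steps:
(49 + v(6*(-5)))*(-78) = (49 + 6*(-5))*(-78) = (49 - 30)*(-78) = 19*(-78) = -1482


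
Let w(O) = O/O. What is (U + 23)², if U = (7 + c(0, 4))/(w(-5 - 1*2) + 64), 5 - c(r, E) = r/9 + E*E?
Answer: 2223081/4225 ≈ 526.17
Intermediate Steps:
c(r, E) = 5 - E² - r/9 (c(r, E) = 5 - (r/9 + E*E) = 5 - (r/9 + E²) = 5 - (E² + r/9) = 5 + (-E² - r/9) = 5 - E² - r/9)
w(O) = 1
U = -4/65 (U = (7 + (5 - 1*4² - ⅑*0))/(1 + 64) = (7 + (5 - 1*16 + 0))/65 = (7 + (5 - 16 + 0))*(1/65) = (7 - 11)*(1/65) = -4*1/65 = -4/65 ≈ -0.061538)
(U + 23)² = (-4/65 + 23)² = (1491/65)² = 2223081/4225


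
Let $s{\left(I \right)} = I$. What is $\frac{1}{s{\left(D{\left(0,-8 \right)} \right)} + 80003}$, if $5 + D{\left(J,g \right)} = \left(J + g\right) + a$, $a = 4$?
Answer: $\frac{1}{79994} \approx 1.2501 \cdot 10^{-5}$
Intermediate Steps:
$D{\left(J,g \right)} = -1 + J + g$ ($D{\left(J,g \right)} = -5 + \left(\left(J + g\right) + 4\right) = -5 + \left(4 + J + g\right) = -1 + J + g$)
$\frac{1}{s{\left(D{\left(0,-8 \right)} \right)} + 80003} = \frac{1}{\left(-1 + 0 - 8\right) + 80003} = \frac{1}{-9 + 80003} = \frac{1}{79994}$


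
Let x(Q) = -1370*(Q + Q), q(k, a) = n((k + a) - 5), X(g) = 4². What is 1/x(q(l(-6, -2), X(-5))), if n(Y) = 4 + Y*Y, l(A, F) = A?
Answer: -1/79460 ≈ -1.2585e-5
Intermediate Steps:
X(g) = 16
n(Y) = 4 + Y²
q(k, a) = 4 + (-5 + a + k)² (q(k, a) = 4 + ((k + a) - 5)² = 4 + ((a + k) - 5)² = 4 + (-5 + a + k)²)
x(Q) = -2740*Q
1/x(q(l(-6, -2), X(-5))) = 1/(-2740*(4 + (-5 + 16 - 6)²)) = 1/(-2740*(4 + 5²)) = 1/(-2740*(4 + 25)) = 1/(-2740*29) = 1/(-79460) = -1/79460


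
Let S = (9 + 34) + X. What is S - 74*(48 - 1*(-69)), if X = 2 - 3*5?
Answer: -8628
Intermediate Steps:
X = -13 (X = 2 - 15 = -13)
S = 30 (S = (9 + 34) - 13 = 43 - 13 = 30)
S - 74*(48 - 1*(-69)) = 30 - 74*(48 - 1*(-69)) = 30 - 74*(48 + 69) = 30 - 74*117 = 30 - 8658 = -8628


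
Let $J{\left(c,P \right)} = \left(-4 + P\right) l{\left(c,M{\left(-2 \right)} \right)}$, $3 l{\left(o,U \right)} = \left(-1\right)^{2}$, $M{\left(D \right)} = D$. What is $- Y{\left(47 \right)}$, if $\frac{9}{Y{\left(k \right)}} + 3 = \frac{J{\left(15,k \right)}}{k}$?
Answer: $\frac{1269}{380} \approx 3.3395$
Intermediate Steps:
$l{\left(o,U \right)} = \frac{1}{3}$ ($l{\left(o,U \right)} = \frac{\left(-1\right)^{2}}{3} = \frac{1}{3} \cdot 1 = \frac{1}{3}$)
$J{\left(c,P \right)} = - \frac{4}{3} + \frac{P}{3}$ ($J{\left(c,P \right)} = \left(-4 + P\right) \frac{1}{3} = - \frac{4}{3} + \frac{P}{3}$)
$Y{\left(k \right)} = \frac{9}{-3 + \frac{- \frac{4}{3} + \frac{k}{3}}{k}}$
$- Y{\left(47 \right)} = - \frac{\left(-27\right) 47}{4 + 8 \cdot 47} = - \frac{\left(-27\right) 47}{4 + 376} = - \frac{\left(-27\right) 47}{380} = \left(-1\right) \left(- \frac{1269}{380}\right) = \frac{1269}{380}$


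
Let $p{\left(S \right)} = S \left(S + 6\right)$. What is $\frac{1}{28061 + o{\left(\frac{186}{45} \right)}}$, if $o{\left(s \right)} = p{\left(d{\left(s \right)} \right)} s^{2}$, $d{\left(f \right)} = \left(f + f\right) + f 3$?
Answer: $\frac{405}{15177953} \approx 2.6683 \cdot 10^{-5}$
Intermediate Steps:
$d{\left(f \right)} = 5 f$ ($d{\left(f \right)} = 2 f + 3 f = 5 f$)
$p{\left(S \right)} = S \left(6 + S\right)$
$o{\left(s \right)} = 5 s^{3} \left(6 + 5 s\right)$ ($o{\left(s \right)} = 5 s \left(6 + 5 s\right) s^{2} = 5 s^{3} \left(6 + 5 s\right)$)
$\frac{1}{28061 + o{\left(\frac{186}{45} \right)}} = \frac{1}{28061 + \left(\frac{186}{45}\right)^{3} \left(30 + 25 \cdot \frac{186}{45}\right)} = \frac{1}{28061 + \left(186 \cdot \frac{1}{45}\right)^{3} \left(30 + 25 \cdot 186 \cdot \frac{1}{45}\right)} = \frac{1}{28061 + \left(\frac{62}{15}\right)^{3} \left(30 + 25 \cdot \frac{62}{15}\right)} = \frac{1}{28061 + \frac{238328 \left(30 + \frac{310}{3}\right)}{3375}} = \frac{1}{28061 + \frac{238328}{3375} \cdot \frac{400}{3}} = \frac{1}{28061 + \frac{3813248}{405}} = \frac{1}{\frac{15177953}{405}} = \frac{405}{15177953}$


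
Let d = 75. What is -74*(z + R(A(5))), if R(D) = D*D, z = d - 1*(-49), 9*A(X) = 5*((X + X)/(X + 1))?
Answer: -6735554/729 ≈ -9239.4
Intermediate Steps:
A(X) = 10*X/(9*(1 + X)) (A(X) = (5*((X + X)/(X + 1)))/9 = (5*((2*X)/(1 + X)))/9 = (5*(2*X/(1 + X)))/9 = (10*X/(1 + X))/9 = 10*X/(9*(1 + X)))
z = 124 (z = 75 - 1*(-49) = 75 + 49 = 124)
R(D) = D**2
-74*(z + R(A(5))) = -74*(124 + ((10/9)*5/(1 + 5))**2) = -74*(124 + ((10/9)*5/6)**2) = -74*(124 + ((10/9)*5*(1/6))**2) = -74*(124 + (25/27)**2) = -74*(124 + 625/729) = -74*91021/729 = -6735554/729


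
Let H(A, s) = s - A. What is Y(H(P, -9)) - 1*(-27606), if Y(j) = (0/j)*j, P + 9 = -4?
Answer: 27606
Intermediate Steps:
P = -13 (P = -9 - 4 = -13)
Y(j) = 0 (Y(j) = 0*j = 0)
Y(H(P, -9)) - 1*(-27606) = 0 - 1*(-27606) = 0 + 27606 = 27606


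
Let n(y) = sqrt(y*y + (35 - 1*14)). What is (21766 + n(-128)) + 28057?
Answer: 49823 + sqrt(16405) ≈ 49951.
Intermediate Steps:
n(y) = sqrt(21 + y**2) (n(y) = sqrt(y**2 + (35 - 14)) = sqrt(y**2 + 21) = sqrt(21 + y**2))
(21766 + n(-128)) + 28057 = (21766 + sqrt(21 + (-128)**2)) + 28057 = (21766 + sqrt(21 + 16384)) + 28057 = (21766 + sqrt(16405)) + 28057 = 49823 + sqrt(16405)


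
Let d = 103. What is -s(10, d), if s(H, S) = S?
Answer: -103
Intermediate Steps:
-s(10, d) = -1*103 = -103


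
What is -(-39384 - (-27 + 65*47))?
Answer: 42412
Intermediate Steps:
-(-39384 - (-27 + 65*47)) = -(-39384 - (-27 + 3055)) = -(-39384 - 1*3028) = -(-39384 - 3028) = -1*(-42412) = 42412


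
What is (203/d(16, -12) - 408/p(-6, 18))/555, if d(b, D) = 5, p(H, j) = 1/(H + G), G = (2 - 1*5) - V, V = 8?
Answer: 34883/2775 ≈ 12.570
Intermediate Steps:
G = -11 (G = (2 - 1*5) - 1*8 = (2 - 5) - 8 = -3 - 8 = -11)
p(H, j) = 1/(-11 + H) (p(H, j) = 1/(H - 11) = 1/(-11 + H))
(203/d(16, -12) - 408/p(-6, 18))/555 = (203/5 - 408/(1/(-11 - 6)))/555 = (203*(⅕) - 408/(1/(-17)))*(1/555) = (203/5 - 408/(-1/17))*(1/555) = (203/5 - 408*(-17))*(1/555) = (203/5 + 6936)*(1/555) = (34883/5)*(1/555) = 34883/2775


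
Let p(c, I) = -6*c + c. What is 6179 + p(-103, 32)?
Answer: 6694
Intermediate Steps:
p(c, I) = -5*c
6179 + p(-103, 32) = 6179 - 5*(-103) = 6179 + 515 = 6694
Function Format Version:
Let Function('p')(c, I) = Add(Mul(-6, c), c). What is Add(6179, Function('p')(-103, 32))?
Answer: 6694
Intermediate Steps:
Function('p')(c, I) = Mul(-5, c)
Add(6179, Function('p')(-103, 32)) = Add(6179, Mul(-5, -103)) = Add(6179, 515) = 6694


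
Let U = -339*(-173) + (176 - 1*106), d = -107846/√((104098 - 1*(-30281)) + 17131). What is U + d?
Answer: 58717 - 53923*√151510/75755 ≈ 58440.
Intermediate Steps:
d = -53923*√151510/75755 (d = -107846/√((104098 + 30281) + 17131) = -107846/√(134379 + 17131) = -107846*√151510/151510 = -53923*√151510/75755 ≈ -277.07)
U = 58717 (U = 58647 + (176 - 106) = 58647 + 70 = 58717)
U + d = 58717 - 53923*√151510/75755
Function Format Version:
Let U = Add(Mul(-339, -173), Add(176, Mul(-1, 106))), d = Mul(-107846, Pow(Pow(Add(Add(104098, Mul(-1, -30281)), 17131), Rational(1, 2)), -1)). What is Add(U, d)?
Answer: Add(58717, Mul(Rational(-53923, 75755), Pow(151510, Rational(1, 2)))) ≈ 58440.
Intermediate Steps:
d = Mul(Rational(-53923, 75755), Pow(151510, Rational(1, 2))) (d = Mul(-107846, Pow(Pow(Add(Add(104098, 30281), 17131), Rational(1, 2)), -1)) = Mul(-107846, Pow(Pow(Add(134379, 17131), Rational(1, 2)), -1)) = Mul(-107846, Pow(Pow(151510, Rational(1, 2)), -1)) = Mul(-107846, Mul(Rational(1, 151510), Pow(151510, Rational(1, 2)))) = Mul(Rational(-53923, 75755), Pow(151510, Rational(1, 2))) ≈ -277.07)
U = 58717 (U = Add(58647, Add(176, -106)) = Add(58647, 70) = 58717)
Add(U, d) = Add(58717, Mul(Rational(-53923, 75755), Pow(151510, Rational(1, 2))))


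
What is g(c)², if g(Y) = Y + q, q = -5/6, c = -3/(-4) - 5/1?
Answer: 3721/144 ≈ 25.840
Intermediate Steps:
c = -17/4 (c = -3*(-¼) - 5*1 = ¾ - 5 = -17/4 ≈ -4.2500)
q = -⅚ (q = -5*⅙ = -⅚ ≈ -0.83333)
g(Y) = -⅚ + Y (g(Y) = Y - ⅚ = -⅚ + Y)
g(c)² = (-⅚ - 17/4)² = (-61/12)² = 3721/144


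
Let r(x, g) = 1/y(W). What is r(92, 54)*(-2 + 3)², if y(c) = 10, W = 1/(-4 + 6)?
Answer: ⅒ ≈ 0.10000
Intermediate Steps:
W = ½ (W = 1/2 = ½ ≈ 0.50000)
r(x, g) = ⅒ (r(x, g) = 1/10 = ⅒)
r(92, 54)*(-2 + 3)² = (-2 + 3)²/10 = (⅒)*1² = (⅒)*1 = ⅒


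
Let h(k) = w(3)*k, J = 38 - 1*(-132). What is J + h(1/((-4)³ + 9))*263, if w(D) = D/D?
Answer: 9087/55 ≈ 165.22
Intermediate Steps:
w(D) = 1
J = 170 (J = 38 + 132 = 170)
h(k) = k (h(k) = 1*k = k)
J + h(1/((-4)³ + 9))*263 = 170 + 263/((-4)³ + 9) = 170 + 263/(-64 + 9) = 170 + 263/(-55) = 170 - 1/55*263 = 170 - 263/55 = 9087/55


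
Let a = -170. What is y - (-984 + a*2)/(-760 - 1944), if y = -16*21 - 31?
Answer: -248423/676 ≈ -367.49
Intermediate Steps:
y = -367 (y = -336 - 31 = -367)
y - (-984 + a*2)/(-760 - 1944) = -367 - (-984 - 170*2)/(-760 - 1944) = -367 - (-984 - 340)/(-2704) = -367 - (-1324)*(-1)/2704 = -367 - 1*331/676 = -367 - 331/676 = -248423/676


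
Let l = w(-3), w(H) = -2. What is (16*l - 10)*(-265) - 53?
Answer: 11077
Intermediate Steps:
l = -2
(16*l - 10)*(-265) - 53 = (16*(-2) - 10)*(-265) - 53 = (-32 - 10)*(-265) - 53 = -42*(-265) - 53 = 11130 - 53 = 11077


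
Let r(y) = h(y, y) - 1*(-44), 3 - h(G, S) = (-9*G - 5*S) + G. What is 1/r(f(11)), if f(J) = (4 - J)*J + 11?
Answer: -1/811 ≈ -0.0012330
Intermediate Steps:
h(G, S) = 3 + 5*S + 8*G (h(G, S) = 3 - ((-9*G - 5*S) + G) = 3 - (-8*G - 5*S) = 3 + (5*S + 8*G) = 3 + 5*S + 8*G)
f(J) = 11 + J*(4 - J) (f(J) = J*(4 - J) + 11 = 11 + J*(4 - J))
r(y) = 47 + 13*y (r(y) = (3 + 5*y + 8*y) - 1*(-44) = (3 + 13*y) + 44 = 47 + 13*y)
1/r(f(11)) = 1/(47 + 13*(11 - 1*11² + 4*11)) = 1/(47 + 13*(11 - 1*121 + 44)) = 1/(47 + 13*(11 - 121 + 44)) = 1/(47 + 13*(-66)) = 1/(47 - 858) = 1/(-811) = -1/811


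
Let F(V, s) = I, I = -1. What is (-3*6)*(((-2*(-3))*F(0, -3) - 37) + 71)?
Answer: -504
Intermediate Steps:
F(V, s) = -1
(-3*6)*(((-2*(-3))*F(0, -3) - 37) + 71) = (-3*6)*((-2*(-3)*(-1) - 37) + 71) = -18*((6*(-1) - 37) + 71) = -18*((-6 - 37) + 71) = -18*(-43 + 71) = -18*28 = -504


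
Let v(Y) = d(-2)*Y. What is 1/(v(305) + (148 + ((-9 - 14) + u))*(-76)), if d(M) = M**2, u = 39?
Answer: -1/11244 ≈ -8.8936e-5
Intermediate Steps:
v(Y) = 4*Y (v(Y) = (-2)**2*Y = 4*Y)
1/(v(305) + (148 + ((-9 - 14) + u))*(-76)) = 1/(4*305 + (148 + ((-9 - 14) + 39))*(-76)) = 1/(1220 + (148 + (-23 + 39))*(-76)) = 1/(1220 + (148 + 16)*(-76)) = 1/(1220 + 164*(-76)) = 1/(1220 - 12464) = 1/(-11244) = -1/11244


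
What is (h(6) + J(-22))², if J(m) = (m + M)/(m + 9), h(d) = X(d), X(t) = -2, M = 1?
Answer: 25/169 ≈ 0.14793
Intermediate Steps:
h(d) = -2
J(m) = (1 + m)/(9 + m) (J(m) = (m + 1)/(m + 9) = (1 + m)/(9 + m))
(h(6) + J(-22))² = (-2 + (1 - 22)/(9 - 22))² = (-2 - 21/(-13))² = (-2 - 1/13*(-21))² = (-2 + 21/13)² = (-5/13)² = 25/169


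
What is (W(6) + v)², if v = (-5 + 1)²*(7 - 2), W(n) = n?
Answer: 7396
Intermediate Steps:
v = 80 (v = (-4)²*5 = 16*5 = 80)
(W(6) + v)² = (6 + 80)² = 86² = 7396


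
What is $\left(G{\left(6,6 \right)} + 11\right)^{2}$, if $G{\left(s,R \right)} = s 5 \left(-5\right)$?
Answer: $19321$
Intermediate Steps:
$G{\left(s,R \right)} = - 25 s$ ($G{\left(s,R \right)} = 5 s \left(-5\right) = - 25 s$)
$\left(G{\left(6,6 \right)} + 11\right)^{2} = \left(\left(-25\right) 6 + 11\right)^{2} = \left(-150 + 11\right)^{2} = \left(-139\right)^{2} = 19321$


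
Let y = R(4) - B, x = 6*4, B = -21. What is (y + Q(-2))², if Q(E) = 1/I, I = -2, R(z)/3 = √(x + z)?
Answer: 2689/4 + 246*√7 ≈ 1323.1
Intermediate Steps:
x = 24
R(z) = 3*√(24 + z)
y = 21 + 6*√7 (y = 3*√(24 + 4) - 1*(-21) = 3*√28 + 21 = 3*(2*√7) + 21 = 6*√7 + 21 = 21 + 6*√7 ≈ 36.875)
Q(E) = -½ (Q(E) = 1/(-2) = -½)
(y + Q(-2))² = ((21 + 6*√7) - ½)² = (41/2 + 6*√7)²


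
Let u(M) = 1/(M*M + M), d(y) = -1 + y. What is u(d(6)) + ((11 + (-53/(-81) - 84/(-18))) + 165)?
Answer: 146897/810 ≈ 181.35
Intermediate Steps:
u(M) = 1/(M + M**2) (u(M) = 1/(M**2 + M) = 1/(M + M**2))
u(d(6)) + ((11 + (-53/(-81) - 84/(-18))) + 165) = 1/((-1 + 6)*(1 + (-1 + 6))) + ((11 + (-53/(-81) - 84/(-18))) + 165) = 1/(5*(1 + 5)) + ((11 + (-53*(-1/81) - 84*(-1/18))) + 165) = (1/5)/6 + ((11 + (53/81 + 14/3)) + 165) = (1/5)*(1/6) + ((11 + 431/81) + 165) = 1/30 + (1322/81 + 165) = 1/30 + 14687/81 = 146897/810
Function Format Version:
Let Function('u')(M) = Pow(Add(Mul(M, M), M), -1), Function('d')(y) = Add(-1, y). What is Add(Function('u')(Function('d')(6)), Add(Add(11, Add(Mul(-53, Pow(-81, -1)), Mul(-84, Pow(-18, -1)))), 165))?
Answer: Rational(146897, 810) ≈ 181.35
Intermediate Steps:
Function('u')(M) = Pow(Add(M, Pow(M, 2)), -1) (Function('u')(M) = Pow(Add(Pow(M, 2), M), -1) = Pow(Add(M, Pow(M, 2)), -1))
Add(Function('u')(Function('d')(6)), Add(Add(11, Add(Mul(-53, Pow(-81, -1)), Mul(-84, Pow(-18, -1)))), 165)) = Add(Mul(Pow(Add(-1, 6), -1), Pow(Add(1, Add(-1, 6)), -1)), Add(Add(11, Add(Mul(-53, Pow(-81, -1)), Mul(-84, Pow(-18, -1)))), 165)) = Add(Mul(Pow(5, -1), Pow(Add(1, 5), -1)), Add(Add(11, Add(Mul(-53, Rational(-1, 81)), Mul(-84, Rational(-1, 18)))), 165)) = Add(Mul(Rational(1, 5), Pow(6, -1)), Add(Add(11, Add(Rational(53, 81), Rational(14, 3))), 165)) = Add(Mul(Rational(1, 5), Rational(1, 6)), Add(Add(11, Rational(431, 81)), 165)) = Add(Rational(1, 30), Add(Rational(1322, 81), 165)) = Add(Rational(1, 30), Rational(14687, 81)) = Rational(146897, 810)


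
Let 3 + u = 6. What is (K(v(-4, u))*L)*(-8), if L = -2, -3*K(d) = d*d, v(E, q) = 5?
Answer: -400/3 ≈ -133.33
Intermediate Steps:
u = 3 (u = -3 + 6 = 3)
K(d) = -d²/3 (K(d) = -d*d/3 = -d²/3)
(K(v(-4, u))*L)*(-8) = (-⅓*5²*(-2))*(-8) = (-⅓*25*(-2))*(-8) = -25/3*(-2)*(-8) = (50/3)*(-8) = -400/3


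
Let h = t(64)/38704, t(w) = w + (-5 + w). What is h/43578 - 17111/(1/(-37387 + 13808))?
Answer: 5532466690914337/13712544 ≈ 4.0346e+8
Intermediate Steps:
t(w) = -5 + 2*w
h = 3/944 (h = (-5 + 2*64)/38704 = (-5 + 128)*(1/38704) = 123*(1/38704) = 3/944 ≈ 0.0031780)
h/43578 - 17111/(1/(-37387 + 13808)) = (3/944)/43578 - 17111/(1/(-37387 + 13808)) = (3/944)*(1/43578) - 17111/(1/(-23579)) = 1/13712544 - 17111/(-1/23579) = 1/13712544 - 17111*(-23579) = 1/13712544 + 403460269 = 5532466690914337/13712544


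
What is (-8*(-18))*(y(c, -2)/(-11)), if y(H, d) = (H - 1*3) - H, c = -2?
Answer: 432/11 ≈ 39.273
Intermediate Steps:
y(H, d) = -3 (y(H, d) = (H - 3) - H = (-3 + H) - H = -3)
(-8*(-18))*(y(c, -2)/(-11)) = (-8*(-18))*(-3/(-11)) = 144*(-3*(-1/11)) = 144*(3/11) = 432/11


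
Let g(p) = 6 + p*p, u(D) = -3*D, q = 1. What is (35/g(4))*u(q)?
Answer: -105/22 ≈ -4.7727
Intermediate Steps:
g(p) = 6 + p²
(35/g(4))*u(q) = (35/(6 + 4²))*(-3*1) = (35/(6 + 16))*(-3) = (35/22)*(-3) = -105/22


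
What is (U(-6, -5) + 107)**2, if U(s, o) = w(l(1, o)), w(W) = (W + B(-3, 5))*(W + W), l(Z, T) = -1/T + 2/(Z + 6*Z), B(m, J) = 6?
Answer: 19263496849/1500625 ≈ 12837.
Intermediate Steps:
l(Z, T) = -1/T + 2/(7*Z) (l(Z, T) = -1/T + 2/((7*Z)) = -1/T + 2*(1/(7*Z)) = -1/T + 2/(7*Z))
w(W) = 2*W*(6 + W) (w(W) = (W + 6)*(W + W) = (6 + W)*(2*W) = 2*W*(6 + W))
U(s, o) = 2*(2/7 - 1/o)*(44/7 - 1/o) (U(s, o) = 2*(-1/o + (2/7)/1)*(6 + (-1/o + (2/7)/1)) = 2*(-1/o + (2/7)*1)*(6 + (-1/o + (2/7)*1)) = 2*(-1/o + 2/7)*(6 + (-1/o + 2/7)) = 2*(2/7 - 1/o)*(6 + (2/7 - 1/o)) = 2*(2/7 - 1/o)*(44/7 - 1/o))
(U(-6, -5) + 107)**2 = ((176/49 + 2/(-5)**2 - 92/7/(-5)) + 107)**2 = ((176/49 + 2*(1/25) - 92/7*(-1/5)) + 107)**2 = ((176/49 + 2/25 + 92/35) + 107)**2 = (7718/1225 + 107)**2 = (138793/1225)**2 = 19263496849/1500625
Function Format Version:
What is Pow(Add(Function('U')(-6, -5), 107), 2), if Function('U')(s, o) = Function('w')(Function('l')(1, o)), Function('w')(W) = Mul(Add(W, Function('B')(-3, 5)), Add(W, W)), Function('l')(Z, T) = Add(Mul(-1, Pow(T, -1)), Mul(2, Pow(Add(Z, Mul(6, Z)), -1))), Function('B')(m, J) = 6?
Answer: Rational(19263496849, 1500625) ≈ 12837.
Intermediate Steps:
Function('l')(Z, T) = Add(Mul(-1, Pow(T, -1)), Mul(Rational(2, 7), Pow(Z, -1))) (Function('l')(Z, T) = Add(Mul(-1, Pow(T, -1)), Mul(2, Pow(Mul(7, Z), -1))) = Add(Mul(-1, Pow(T, -1)), Mul(2, Mul(Rational(1, 7), Pow(Z, -1)))) = Add(Mul(-1, Pow(T, -1)), Mul(Rational(2, 7), Pow(Z, -1))))
Function('w')(W) = Mul(2, W, Add(6, W)) (Function('w')(W) = Mul(Add(W, 6), Add(W, W)) = Mul(Add(6, W), Mul(2, W)) = Mul(2, W, Add(6, W)))
Function('U')(s, o) = Mul(2, Add(Rational(2, 7), Mul(-1, Pow(o, -1))), Add(Rational(44, 7), Mul(-1, Pow(o, -1)))) (Function('U')(s, o) = Mul(2, Add(Mul(-1, Pow(o, -1)), Mul(Rational(2, 7), Pow(1, -1))), Add(6, Add(Mul(-1, Pow(o, -1)), Mul(Rational(2, 7), Pow(1, -1))))) = Mul(2, Add(Mul(-1, Pow(o, -1)), Mul(Rational(2, 7), 1)), Add(6, Add(Mul(-1, Pow(o, -1)), Mul(Rational(2, 7), 1)))) = Mul(2, Add(Mul(-1, Pow(o, -1)), Rational(2, 7)), Add(6, Add(Mul(-1, Pow(o, -1)), Rational(2, 7)))) = Mul(2, Add(Rational(2, 7), Mul(-1, Pow(o, -1))), Add(6, Add(Rational(2, 7), Mul(-1, Pow(o, -1))))) = Mul(2, Add(Rational(2, 7), Mul(-1, Pow(o, -1))), Add(Rational(44, 7), Mul(-1, Pow(o, -1)))))
Pow(Add(Function('U')(-6, -5), 107), 2) = Pow(Add(Add(Rational(176, 49), Mul(2, Pow(-5, -2)), Mul(Rational(-92, 7), Pow(-5, -1))), 107), 2) = Pow(Add(Add(Rational(176, 49), Mul(2, Rational(1, 25)), Mul(Rational(-92, 7), Rational(-1, 5))), 107), 2) = Pow(Add(Add(Rational(176, 49), Rational(2, 25), Rational(92, 35)), 107), 2) = Pow(Add(Rational(7718, 1225), 107), 2) = Pow(Rational(138793, 1225), 2) = Rational(19263496849, 1500625)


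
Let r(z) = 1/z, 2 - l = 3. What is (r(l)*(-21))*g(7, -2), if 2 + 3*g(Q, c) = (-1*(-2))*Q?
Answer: 84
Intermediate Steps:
l = -1 (l = 2 - 1*3 = 2 - 3 = -1)
r(z) = 1/z
g(Q, c) = -⅔ + 2*Q/3 (g(Q, c) = -⅔ + ((-1*(-2))*Q)/3 = -⅔ + (2*Q)/3 = -⅔ + 2*Q/3)
(r(l)*(-21))*g(7, -2) = (-21/(-1))*(-⅔ + (⅔)*7) = (-1*(-21))*(-⅔ + 14/3) = 21*4 = 84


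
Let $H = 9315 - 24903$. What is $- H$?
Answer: $15588$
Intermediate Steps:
$H = -15588$
$- H = \left(-1\right) \left(-15588\right) = 15588$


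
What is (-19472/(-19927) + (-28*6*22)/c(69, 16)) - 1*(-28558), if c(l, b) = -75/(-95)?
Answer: 2379022474/99635 ≈ 23877.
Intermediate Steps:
c(l, b) = 15/19 (c(l, b) = -75*(-1/95) = 15/19)
(-19472/(-19927) + (-28*6*22)/c(69, 16)) - 1*(-28558) = (-19472/(-19927) + (-28*6*22)/(15/19)) - 1*(-28558) = (-19472*(-1/19927) - 168*22*(19/15)) + 28558 = (19472/19927 - 3696*19/15) + 28558 = (19472/19927 - 23408/5) + 28558 = -466353856/99635 + 28558 = 2379022474/99635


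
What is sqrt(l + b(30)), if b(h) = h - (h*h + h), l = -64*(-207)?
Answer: 42*sqrt(7) ≈ 111.12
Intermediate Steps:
l = 13248
b(h) = -h**2 (b(h) = h - (h**2 + h) = h - (h + h**2) = h + (-h - h**2) = -h**2)
sqrt(l + b(30)) = sqrt(13248 - 1*30**2) = sqrt(13248 - 1*900) = sqrt(13248 - 900) = sqrt(12348) = 42*sqrt(7)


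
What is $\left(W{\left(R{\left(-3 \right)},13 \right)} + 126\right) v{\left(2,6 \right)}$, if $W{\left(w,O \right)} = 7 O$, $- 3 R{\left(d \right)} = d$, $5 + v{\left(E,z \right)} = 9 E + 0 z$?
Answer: $2821$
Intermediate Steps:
$v{\left(E,z \right)} = -5 + 9 E$ ($v{\left(E,z \right)} = -5 + \left(9 E + 0 z\right) = -5 + \left(9 E + 0\right) = -5 + 9 E$)
$R{\left(d \right)} = - \frac{d}{3}$
$\left(W{\left(R{\left(-3 \right)},13 \right)} + 126\right) v{\left(2,6 \right)} = \left(7 \cdot 13 + 126\right) \left(-5 + 9 \cdot 2\right) = \left(91 + 126\right) \left(-5 + 18\right) = 217 \cdot 13 = 2821$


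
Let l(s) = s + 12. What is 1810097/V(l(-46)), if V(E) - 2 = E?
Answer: -1810097/32 ≈ -56566.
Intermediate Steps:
l(s) = 12 + s
V(E) = 2 + E
1810097/V(l(-46)) = 1810097/(2 + (12 - 46)) = 1810097/(2 - 34) = 1810097/(-32) = 1810097*(-1/32) = -1810097/32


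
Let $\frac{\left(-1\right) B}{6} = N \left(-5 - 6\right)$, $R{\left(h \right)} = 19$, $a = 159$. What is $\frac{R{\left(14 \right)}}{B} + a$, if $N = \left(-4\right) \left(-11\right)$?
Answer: $\frac{461755}{2904} \approx 159.01$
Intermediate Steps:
$N = 44$
$B = 2904$ ($B = - 6 \cdot 44 \left(-5 - 6\right) = - 6 \cdot 44 \left(-11\right) = \left(-6\right) \left(-484\right) = 2904$)
$\frac{R{\left(14 \right)}}{B} + a = \frac{1}{2904} \cdot 19 + 159 = \frac{19}{2904} + 159 = \frac{461755}{2904}$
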